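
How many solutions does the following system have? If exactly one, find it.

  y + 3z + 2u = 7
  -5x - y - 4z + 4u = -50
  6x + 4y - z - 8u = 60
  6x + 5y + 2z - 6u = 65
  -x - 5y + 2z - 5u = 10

Row-reduce:
Swap R1 and R2.
R1 ← R1 / (-5).
R3 ← R3 − 6·R1.
R4 ← R4 − 6·R1.
R5 ← R5 + 1·R1.
R1 ← R1 − 1/5·R2.
R3 ← R3 − 14/5·R2.
R4 ← R4 − 19/5·R2.
R5 ← R5 + 24/5·R2.
R3 ← R3 / (-71/5).
R1 ← R1 − 1/5·R3.
R2 ← R2 − 3·R3.
R4 ← R4 + 71/5·R3.
R5 ← R5 − 86/5·R3.
Swap R4 and R5.
R4 ← R4 / (-487/71).
R1 ← R1 + 94/71·R4.
R2 ← R2 − 10/71·R4.
R3 ← R3 − 44/71·R4.
Row 5 reduces to 0 = -2, a contradiction. The system is inconsistent.

no solution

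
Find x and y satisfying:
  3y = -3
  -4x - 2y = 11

x = -9/4, y = -1

Row-reduce the augmented matrix:
Swap R1 and R2.
R1 ← R1 / (-4).
R2 ← R2 / (3).
R1 ← R1 − 1/2·R2.
Reading off the reduced rows gives x = -9/4, y = -1.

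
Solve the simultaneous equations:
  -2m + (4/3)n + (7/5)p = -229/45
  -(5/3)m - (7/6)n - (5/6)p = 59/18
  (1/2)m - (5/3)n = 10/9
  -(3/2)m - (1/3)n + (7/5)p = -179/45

Row-reduce the augmented matrix:
R1 ← R1 / (-2).
R2 ← R2 + 5/3·R1.
R3 ← R3 − 1/2·R1.
R4 ← R4 + 3/2·R1.
R2 ← R2 / (-41/18).
R1 ← R1 + 2/3·R2.
R3 ← R3 + 4/3·R2.
R4 ← R4 + 4/3·R2.
R3 ← R3 / (1247/820).
R1 ← R1 + 47/410·R3.
R2 ← R2 − 36/41·R3.
R4 ← R4 − 1247/820·R3.
R4 reduces to 0 = 0, so the extra equation is consistent.
Reading off the reduced rows gives m = 0, n = -2/3, p = -3.

m = 0, n = -2/3, p = -3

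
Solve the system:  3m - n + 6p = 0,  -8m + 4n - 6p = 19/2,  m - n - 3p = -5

no solution

Row-reduce:
R1 ← R1 / (3).
R2 ← R2 + 8·R1.
R3 ← R3 − 1·R1.
R2 ← R2 / (4/3).
R1 ← R1 + 1/3·R2.
R3 ← R3 + 2/3·R2.
Row 3 reduces to 0 = -1/4, a contradiction. The system is inconsistent.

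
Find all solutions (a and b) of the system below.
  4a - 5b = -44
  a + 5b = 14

a = -6, b = 4

Row-reduce the augmented matrix:
R1 ← R1 / (4).
R2 ← R2 − 1·R1.
R2 ← R2 / (25/4).
R1 ← R1 + 5/4·R2.
Reading off the reduced rows gives a = -6, b = 4.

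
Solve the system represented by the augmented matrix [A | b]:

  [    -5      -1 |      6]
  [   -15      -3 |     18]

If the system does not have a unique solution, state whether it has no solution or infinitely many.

infinitely many solutions

Row-reduce:
R1 ← R1 / (-5).
R2 ← R2 + 15·R1.
Rank is 1 with 2 unknowns, leaving x_2 free.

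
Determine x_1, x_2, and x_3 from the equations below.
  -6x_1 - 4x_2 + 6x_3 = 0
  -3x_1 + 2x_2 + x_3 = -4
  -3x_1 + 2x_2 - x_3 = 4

x_1 = -2, x_2 = -3, x_3 = -4

Row-reduce the augmented matrix:
R1 ← R1 / (-6).
R2 ← R2 + 3·R1.
R3 ← R3 + 3·R1.
R2 ← R2 / (4).
R1 ← R1 − 2/3·R2.
R3 ← R3 − 4·R2.
R3 ← R3 / (-2).
R1 ← R1 + 2/3·R3.
R2 ← R2 + 1/2·R3.
Reading off the reduced rows gives x_1 = -2, x_2 = -3, x_3 = -4.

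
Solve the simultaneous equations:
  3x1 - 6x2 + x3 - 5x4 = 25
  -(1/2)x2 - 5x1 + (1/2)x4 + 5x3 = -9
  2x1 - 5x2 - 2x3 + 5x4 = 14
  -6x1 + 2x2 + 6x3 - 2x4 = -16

Row-reduce:
R1 ← R1 / (3).
R2 ← R2 + 5·R1.
R3 ← R3 − 2·R1.
R4 ← R4 + 6·R1.
R2 ← R2 / (-21/2).
R1 ← R1 + 2·R2.
R3 ← R3 + 1·R2.
R4 ← R4 + 10·R2.
R3 ← R3 / (-208/63).
R1 ← R1 + 59/63·R3.
R2 ← R2 + 40/63·R3.
R4 ← R4 − 104/63·R3.
Rank is 3 with 4 unknowns, leaving x4 free.

infinitely many solutions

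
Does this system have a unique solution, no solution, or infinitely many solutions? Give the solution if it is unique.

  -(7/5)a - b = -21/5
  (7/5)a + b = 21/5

Row-reduce:
R1 ← R1 / (-7/5).
R2 ← R2 − 7/5·R1.
Rank is 1 with 2 unknowns, leaving b free.

infinitely many solutions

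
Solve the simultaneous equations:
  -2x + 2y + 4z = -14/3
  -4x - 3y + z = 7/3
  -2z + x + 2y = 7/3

x = -1, y = 0, z = -5/3

Row-reduce the augmented matrix:
R1 ← R1 / (-2).
R2 ← R2 + 4·R1.
R3 ← R3 − 1·R1.
R2 ← R2 / (-7).
R1 ← R1 + 1·R2.
R3 ← R3 − 3·R2.
R3 ← R3 / (-3).
R1 ← R1 + 1·R3.
R2 ← R2 − 1·R3.
Reading off the reduced rows gives x = -1, y = 0, z = -5/3.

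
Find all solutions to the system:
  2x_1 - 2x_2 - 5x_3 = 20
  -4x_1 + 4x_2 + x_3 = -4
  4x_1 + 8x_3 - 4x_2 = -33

Row-reduce:
R1 ← R1 / (2).
R2 ← R2 + 4·R1.
R3 ← R3 − 4·R1.
R2 ← R2 / (-9).
R1 ← R1 + 5/2·R2.
R3 ← R3 − 18·R2.
Row 3 reduces to 0 = -1, a contradiction. The system is inconsistent.

no solution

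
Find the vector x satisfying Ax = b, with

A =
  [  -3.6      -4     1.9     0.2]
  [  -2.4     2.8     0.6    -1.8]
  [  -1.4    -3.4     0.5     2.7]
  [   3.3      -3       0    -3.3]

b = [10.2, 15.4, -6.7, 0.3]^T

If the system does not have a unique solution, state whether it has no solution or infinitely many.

x_1 = -2, x_2 = 1, x_3 = 4, x_4 = -3

Row-reduce the augmented matrix:
R1 ← R1 / (-18/5).
R2 ← R2 + 12/5·R1.
R3 ← R3 + 7/5·R1.
R4 ← R4 − 33/10·R1.
R2 ← R2 / (82/15).
R1 ← R1 − 10/9·R2.
R3 ← R3 + 83/45·R2.
R4 ← R4 + 20/3·R2.
R3 ← R3 / (-1141/2460).
R1 ← R1 + 193/492·R3.
R2 ← R2 + 5/41·R3.
R4 ← R4 − 1523/1640·R3.
R4 ← R4 / (-1746/1141).
R1 ← R1 + 1516/1141·R4.
R2 ← R2 + 1989/2282·R4.
R3 ← R3 + 4846/1141·R4.
Reading off the reduced rows gives x_1 = -2, x_2 = 1, x_3 = 4, x_4 = -3.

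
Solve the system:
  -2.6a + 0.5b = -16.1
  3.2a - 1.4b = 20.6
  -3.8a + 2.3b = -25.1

a = 6, b = -1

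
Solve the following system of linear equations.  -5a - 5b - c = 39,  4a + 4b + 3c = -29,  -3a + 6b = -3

Row-reduce the augmented matrix:
R1 ← R1 / (-5).
R2 ← R2 − 4·R1.
R3 ← R3 + 3·R1.
Swap R2 and R3.
R2 ← R2 / (9).
R1 ← R1 − 1·R2.
R3 ← R3 / (11/5).
R1 ← R1 − 2/15·R3.
R2 ← R2 − 1/15·R3.
Reading off the reduced rows gives a = -5, b = -3, c = 1.

a = -5, b = -3, c = 1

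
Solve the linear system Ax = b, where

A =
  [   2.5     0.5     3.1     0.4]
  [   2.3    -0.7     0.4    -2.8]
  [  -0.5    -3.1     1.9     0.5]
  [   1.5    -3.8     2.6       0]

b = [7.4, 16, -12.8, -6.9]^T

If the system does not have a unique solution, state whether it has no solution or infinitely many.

x_1 = 3, x_2 = 3, x_3 = 0, x_4 = -4

Row-reduce the augmented matrix:
R1 ← R1 / (5/2).
R2 ← R2 − 23/10·R1.
R3 ← R3 + 1/2·R1.
R4 ← R4 − 3/2·R1.
R2 ← R2 / (-29/25).
R1 ← R1 − 1/5·R2.
R3 ← R3 + 3·R2.
R4 ← R4 + 41/10·R2.
R3 ← R3 / (12849/1450).
R1 ← R1 − 237/290·R3.
R2 ← R2 − 613/290·R3.
R4 ← R4 − 27279/2900·R3.
R4 ← R4 / (140859/85660).
R1 ← R1 + 10239/8566·R4.
R2 ← R2 − 16403/25698·R4.
R3 ← R3 − 12721/12849·R4.
Reading off the reduced rows gives x_1 = 3, x_2 = 3, x_3 = 0, x_4 = -4.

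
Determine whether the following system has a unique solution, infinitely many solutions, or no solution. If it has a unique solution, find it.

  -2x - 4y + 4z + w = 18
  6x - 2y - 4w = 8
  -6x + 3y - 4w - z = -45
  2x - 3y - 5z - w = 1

x = 3, y = -3, z = 2, w = 4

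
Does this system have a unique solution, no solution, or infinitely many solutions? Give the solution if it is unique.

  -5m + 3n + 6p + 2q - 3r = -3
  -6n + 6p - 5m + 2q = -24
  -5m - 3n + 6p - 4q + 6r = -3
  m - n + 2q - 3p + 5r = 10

infinitely many solutions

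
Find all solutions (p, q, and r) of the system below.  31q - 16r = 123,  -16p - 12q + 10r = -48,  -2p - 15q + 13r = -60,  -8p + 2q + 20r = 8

Row-reduce:
Swap R1 and R2.
R1 ← R1 / (-16).
R3 ← R3 + 2·R1.
R4 ← R4 + 8·R1.
R2 ← R2 / (31).
R1 ← R1 − 3/4·R2.
R3 ← R3 + 27/2·R2.
R4 ← R4 − 8·R2.
R3 ← R3 / (593/124).
R1 ← R1 + 59/248·R3.
R2 ← R2 + 16/31·R3.
R4 ← R4 − 593/31·R3.
Row 4 reduces to 0 = 2, a contradiction. The system is inconsistent.

no solution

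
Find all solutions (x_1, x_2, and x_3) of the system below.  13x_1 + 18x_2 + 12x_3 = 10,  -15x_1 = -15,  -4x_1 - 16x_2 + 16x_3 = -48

Row-reduce the augmented matrix:
R1 ← R1 / (13).
R2 ← R2 + 15·R1.
R3 ← R3 + 4·R1.
R2 ← R2 / (270/13).
R1 ← R1 − 18/13·R2.
R3 ← R3 + 136/13·R2.
R3 ← R3 / (80/3).
R2 ← R2 − 2/3·R3.
Reading off the reduced rows gives x_1 = 1, x_2 = 1, x_3 = -7/4.

x_1 = 1, x_2 = 1, x_3 = -7/4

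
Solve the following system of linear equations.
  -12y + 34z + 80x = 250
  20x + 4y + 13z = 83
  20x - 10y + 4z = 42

Row-reduce:
R1 ← R1 / (80).
R2 ← R2 − 20·R1.
R3 ← R3 − 20·R1.
R2 ← R2 / (7).
R1 ← R1 + 3/20·R2.
R3 ← R3 + 7·R2.
Rank is 2 with 3 unknowns, leaving z free.

infinitely many solutions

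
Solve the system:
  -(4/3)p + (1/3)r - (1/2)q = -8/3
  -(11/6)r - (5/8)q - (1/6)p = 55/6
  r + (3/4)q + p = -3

no solution

Row-reduce:
R1 ← R1 / (-4/3).
R2 ← R2 + 1/6·R1.
R3 ← R3 − 1·R1.
R2 ← R2 / (-9/16).
R1 ← R1 − 3/8·R2.
R3 ← R3 − 3/8·R2.
Row 3 reduces to 0 = 4/3, a contradiction. The system is inconsistent.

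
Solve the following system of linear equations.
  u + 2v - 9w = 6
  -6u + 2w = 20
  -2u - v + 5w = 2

Row-reduce:
R2 ← R2 + 6·R1.
R3 ← R3 + 2·R1.
R2 ← R2 / (12).
R1 ← R1 − 2·R2.
R3 ← R3 − 3·R2.
Rank is 2 with 3 unknowns, leaving w free.

infinitely many solutions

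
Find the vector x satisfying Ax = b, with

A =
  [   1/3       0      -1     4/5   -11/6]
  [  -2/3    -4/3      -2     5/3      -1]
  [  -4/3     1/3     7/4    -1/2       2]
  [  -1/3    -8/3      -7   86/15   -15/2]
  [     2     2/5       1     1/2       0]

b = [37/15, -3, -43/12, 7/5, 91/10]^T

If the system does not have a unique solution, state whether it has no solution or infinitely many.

Row-reduce:
R1 ← R1 / (1/3).
R2 ← R2 + 2/3·R1.
R3 ← R3 + 4/3·R1.
R4 ← R4 + 1/3·R1.
R5 ← R5 − 2·R1.
R2 ← R2 / (-4/3).
R3 ← R3 − 1/3·R2.
R4 ← R4 + 8/3·R2.
R5 ← R5 − 2/5·R2.
R3 ← R3 / (-13/4).
R1 ← R1 + 3·R3.
R2 ← R2 − 3·R3.
R5 ← R5 − 29/5·R3.
Swap R4 and R5.
R4 ← R4 / (2882/975).
R1 ← R1 + 11/13·R4.
R2 ← R2 − 207/260·R4.
R3 ← R3 + 211/195·R4.
Rank is 4 with 5 unknowns, leaving x_5 free.

infinitely many solutions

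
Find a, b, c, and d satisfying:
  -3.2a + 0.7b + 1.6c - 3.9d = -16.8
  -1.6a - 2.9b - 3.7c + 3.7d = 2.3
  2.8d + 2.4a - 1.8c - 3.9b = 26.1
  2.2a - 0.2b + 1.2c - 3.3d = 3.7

Row-reduce the augmented matrix:
R1 ← R1 / (-16/5).
R2 ← R2 + 8/5·R1.
R3 ← R3 − 12/5·R1.
R4 ← R4 − 11/5·R1.
R2 ← R2 / (-13/4).
R1 ← R1 + 7/32·R2.
R3 ← R3 + 27/8·R2.
R4 ← R4 − 9/32·R2.
R3 ← R3 / (1059/260).
R1 ← R1 + 41/208·R3.
R2 ← R2 − 18/13·R3.
R4 ← R4 − 1987/1040·R3.
R4 ← R4 / (-113587/42360).
R1 ← R1 − 23233/42360·R4.
R2 ← R2 − 527/1765·R4.
R3 ← R3 + 1558/1059·R4.
Reading off the reduced rows gives a = 3, b = -5, c = 5, d = 3.

a = 3, b = -5, c = 5, d = 3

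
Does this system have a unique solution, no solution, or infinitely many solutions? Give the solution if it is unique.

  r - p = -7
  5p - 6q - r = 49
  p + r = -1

p = 3, q = -5, r = -4

Row-reduce the augmented matrix:
R1 ← R1 / (-1).
R2 ← R2 − 5·R1.
R3 ← R3 − 1·R1.
R2 ← R2 / (-6).
R3 ← R3 / (2).
R1 ← R1 + 1·R3.
R2 ← R2 + 2/3·R3.
Reading off the reduced rows gives p = 3, q = -5, r = -4.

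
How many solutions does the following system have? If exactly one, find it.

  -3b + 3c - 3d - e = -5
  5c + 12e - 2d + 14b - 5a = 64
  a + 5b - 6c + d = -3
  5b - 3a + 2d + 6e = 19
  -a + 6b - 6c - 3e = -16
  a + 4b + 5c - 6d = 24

no solution

Row-reduce:
Swap R1 and R2.
R1 ← R1 / (-5).
R3 ← R3 − 1·R1.
R4 ← R4 + 3·R1.
R5 ← R5 + 1·R1.
R6 ← R6 − 1·R1.
R2 ← R2 / (-3).
R1 ← R1 + 14/5·R2.
R3 ← R3 − 39/5·R2.
R4 ← R4 + 17/5·R2.
R5 ← R5 − 16/5·R2.
R6 ← R6 − 34/5·R2.
R3 ← R3 / (14/5).
R1 ← R1 + 19/5·R3.
R2 ← R2 + 1·R3.
R4 ← R4 + 32/5·R3.
R5 ← R5 + 19/5·R3.
R6 ← R6 − 64/5·R3.
R4 ← R4 / (-69/7).
R1 ← R1 + 46/7·R4.
R2 ← R2 + 11/7·R4.
R3 ← R3 + 18/7·R4.
R5 ← R5 + 88/7·R4.
R6 ← R6 − 138/7·R4.
R5 ← R5 / (-2513/414).
R1 ← R1 + 25/18·R5.
R2 ← R2 − 143/414·R5.
R3 ← R3 − 3/46·R5.
R4 ← R4 − 11/207·R5.
Row 6 reduces to 0 = -2, a contradiction. The system is inconsistent.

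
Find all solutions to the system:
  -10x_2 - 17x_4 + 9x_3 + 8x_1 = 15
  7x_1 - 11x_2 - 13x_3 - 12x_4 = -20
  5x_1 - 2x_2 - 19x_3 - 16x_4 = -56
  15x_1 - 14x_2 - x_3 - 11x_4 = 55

x_1 = 6, x_2 = 0, x_3 = 2, x_4 = 3

Row-reduce the augmented matrix:
R1 ← R1 / (8).
R2 ← R2 − 7·R1.
R3 ← R3 − 5·R1.
R4 ← R4 − 15·R1.
R2 ← R2 / (-9/4).
R1 ← R1 + 5/4·R2.
R3 ← R3 − 17/4·R2.
R4 ← R4 − 19/4·R2.
R3 ← R3 / (-1153/18).
R1 ← R1 − 229/18·R3.
R2 ← R2 − 167/18·R3.
R4 ← R4 + 1115/18·R3.
R4 ← R4 / (31005/1153).
R1 ← R1 + 4279/1153·R4.
R2 ← R2 + 1464/1153·R4.
R3 ← R3 + 1/1153·R4.
Reading off the reduced rows gives x_1 = 6, x_2 = 0, x_3 = 2, x_4 = 3.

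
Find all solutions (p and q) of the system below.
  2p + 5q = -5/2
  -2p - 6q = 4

Row-reduce the augmented matrix:
R1 ← R1 / (2).
R2 ← R2 + 2·R1.
R2 ← R2 / (-1).
R1 ← R1 − 5/2·R2.
Reading off the reduced rows gives p = 5/2, q = -3/2.

p = 5/2, q = -3/2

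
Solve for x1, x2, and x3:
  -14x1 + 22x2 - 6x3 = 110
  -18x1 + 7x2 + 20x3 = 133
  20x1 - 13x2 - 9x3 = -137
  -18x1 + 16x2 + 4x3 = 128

x1 = -4, x2 = 3, x3 = 2

Row-reduce the augmented matrix:
R1 ← R1 / (-14).
R2 ← R2 + 18·R1.
R3 ← R3 − 20·R1.
R4 ← R4 + 18·R1.
R2 ← R2 / (-149/7).
R1 ← R1 + 11/7·R2.
R3 ← R3 − 129/7·R2.
R4 ← R4 + 86/7·R2.
R3 ← R3 / (957/149).
R1 ← R1 + 241/149·R3.
R2 ← R2 + 194/149·R3.
R4 ← R4 + 638/149·R3.
R4 reduces to 0 = 0, so the extra equation is consistent.
Reading off the reduced rows gives x1 = -4, x2 = 3, x3 = 2.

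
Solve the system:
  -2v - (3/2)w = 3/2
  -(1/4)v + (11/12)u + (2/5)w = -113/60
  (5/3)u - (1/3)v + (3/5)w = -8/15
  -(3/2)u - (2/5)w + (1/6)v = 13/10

no solution

Row-reduce:
Swap R1 and R2.
R1 ← R1 / (11/12).
R3 ← R3 − 5/3·R1.
R4 ← R4 + 3/2·R1.
R2 ← R2 / (-2).
R1 ← R1 + 3/11·R2.
R3 ← R3 − 4/33·R2.
R4 ← R4 + 8/33·R2.
R3 ← R3 / (-12/55).
R1 ← R1 − 141/220·R3.
R2 ← R2 − 3/4·R3.
R4 ← R4 − 24/55·R3.
Row 4 reduces to 0 = 4, a contradiction. The system is inconsistent.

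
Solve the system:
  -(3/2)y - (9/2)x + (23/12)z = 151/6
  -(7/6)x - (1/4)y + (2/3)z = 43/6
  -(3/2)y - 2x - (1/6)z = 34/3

no solution

Row-reduce:
R1 ← R1 / (-9/2).
R2 ← R2 + 7/6·R1.
R3 ← R3 + 2·R1.
R2 ← R2 / (5/36).
R1 ← R1 − 1/3·R2.
R3 ← R3 + 5/6·R2.
Row 3 reduces to 0 = 4, a contradiction. The system is inconsistent.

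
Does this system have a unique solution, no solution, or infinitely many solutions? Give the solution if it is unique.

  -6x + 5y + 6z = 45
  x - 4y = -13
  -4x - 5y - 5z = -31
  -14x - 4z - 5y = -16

no solution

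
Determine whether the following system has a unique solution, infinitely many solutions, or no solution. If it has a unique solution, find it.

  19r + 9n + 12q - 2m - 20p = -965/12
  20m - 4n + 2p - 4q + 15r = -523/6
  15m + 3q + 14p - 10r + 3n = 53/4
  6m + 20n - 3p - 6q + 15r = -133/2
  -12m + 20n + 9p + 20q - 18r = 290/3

Row-reduce the augmented matrix:
R1 ← R1 / (-2).
R2 ← R2 − 20·R1.
R3 ← R3 − 15·R1.
R4 ← R4 − 6·R1.
R5 ← R5 + 12·R1.
R2 ← R2 / (86).
R1 ← R1 + 9/2·R2.
R3 ← R3 − 141/2·R2.
R4 ← R4 − 47·R2.
R5 ← R5 + 34·R2.
R3 ← R3 / (2263/86).
R1 ← R1 + 31/86·R3.
R2 ← R2 + 99/43·R3.
R4 ← R4 − 1944/43·R3.
R5 ← R5 − 2181/43·R3.
R4 ← R4 / (-67436/2263).
R1 ← R1 − 3/73·R4.
R2 ← R2 − 2638/2263·R4.
R3 ← R3 + 180/2263·R4.
R5 ← R5 + 4764/2263·R4.
R5 ← R5 / (271225/16859).
R1 ← R1 − 103683/134872·R5.
R2 ← R2 − 6501/67436·R5.
R3 ← R3 + 23725/16859·R5.
R4 ← R4 + 95257/134872·R5.
Reading off the reduced rows gives m = -8/3, n = -1/4, p = 2, q = 1/3, r = -5/2.

m = -8/3, n = -1/4, p = 2, q = 1/3, r = -5/2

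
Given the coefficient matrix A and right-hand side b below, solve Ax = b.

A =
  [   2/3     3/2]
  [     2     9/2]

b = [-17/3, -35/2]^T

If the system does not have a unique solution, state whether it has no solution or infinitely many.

Row-reduce:
R1 ← R1 / (2/3).
R2 ← R2 − 2·R1.
Row 2 reduces to 0 = -1/2, a contradiction. The system is inconsistent.

no solution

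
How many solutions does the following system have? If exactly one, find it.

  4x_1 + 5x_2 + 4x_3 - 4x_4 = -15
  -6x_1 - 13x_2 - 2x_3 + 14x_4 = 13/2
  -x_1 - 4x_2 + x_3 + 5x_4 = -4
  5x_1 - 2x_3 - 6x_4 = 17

Row-reduce:
R1 ← R1 / (4).
R2 ← R2 + 6·R1.
R3 ← R3 + 1·R1.
R4 ← R4 − 5·R1.
R2 ← R2 / (-11/2).
R1 ← R1 − 5/4·R2.
R3 ← R3 + 11/4·R2.
R4 ← R4 + 25/4·R2.
Swap R3 and R4.
R3 ← R3 / (-127/11).
R1 ← R1 − 21/11·R3.
R2 ← R2 + 8/11·R3.
Row 4 reduces to 0 = 1/4, a contradiction. The system is inconsistent.

no solution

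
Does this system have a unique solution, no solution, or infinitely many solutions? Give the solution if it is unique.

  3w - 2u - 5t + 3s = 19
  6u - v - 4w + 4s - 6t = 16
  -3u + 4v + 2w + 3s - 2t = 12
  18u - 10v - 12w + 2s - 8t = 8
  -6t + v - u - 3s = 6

Row-reduce:
R1 ← R1 / (-2).
R2 ← R2 − 6·R1.
R3 ← R3 + 3·R1.
R4 ← R4 − 18·R1.
R5 ← R5 + 1·R1.
R2 ← R2 / (-1).
R3 ← R3 − 4·R2.
R4 ← R4 + 10·R2.
R5 ← R5 − 1·R2.
R3 ← R3 / (35/2).
R1 ← R1 + 3/2·R3.
R2 ← R2 + 5·R3.
R4 ← R4 + 35·R3.
R5 ← R5 − 7/2·R3.
Swap R4 and R5.
R4 ← R4 / (-8/5).
R1 ← R1 − 99/35·R4.
R2 ← R2 − 10/7·R4.
R3 ← R3 − 101/35·R4.
Rank is 4 with 5 unknowns, leaving t free.

infinitely many solutions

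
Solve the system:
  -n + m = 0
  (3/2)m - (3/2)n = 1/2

Row-reduce:
R2 ← R2 − 3/2·R1.
Row 2 reduces to 0 = 1/2, a contradiction. The system is inconsistent.

no solution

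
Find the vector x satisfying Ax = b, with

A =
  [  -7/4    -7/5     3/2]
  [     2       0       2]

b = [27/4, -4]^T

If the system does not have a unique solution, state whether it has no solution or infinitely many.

infinitely many solutions

Row-reduce:
R1 ← R1 / (-7/4).
R2 ← R2 − 2·R1.
R2 ← R2 / (-8/5).
R1 ← R1 − 4/5·R2.
Rank is 2 with 3 unknowns, leaving x_3 free.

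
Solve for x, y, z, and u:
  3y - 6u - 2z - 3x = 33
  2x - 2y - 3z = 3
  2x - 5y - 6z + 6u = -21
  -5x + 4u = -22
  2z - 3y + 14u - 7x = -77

Row-reduce the augmented matrix:
R1 ← R1 / (-3).
R2 ← R2 − 2·R1.
R3 ← R3 − 2·R1.
R4 ← R4 + 5·R1.
R5 ← R5 + 7·R1.
Swap R2 and R3.
R2 ← R2 / (-3).
R1 ← R1 + 1·R2.
R4 ← R4 + 5·R2.
R5 ← R5 + 10·R2.
R3 ← R3 / (-13/3).
R1 ← R1 − 28/9·R3.
R2 ← R2 − 22/9·R3.
R4 ← R4 − 140/9·R3.
R5 ← R5 − 280/9·R3.
R4 ← R4 / (-48/13).
R1 ← R1 + 20/13·R4.
R2 ← R2 + 38/13·R4.
R3 ← R3 − 12/13·R4.
R5 ← R5 + 96/13·R4.
R5 reduces to 0 = 0, so the extra equation is consistent.
Reading off the reduced rows gives x = 2, y = 5, z = -3, u = -3.

x = 2, y = 5, z = -3, u = -3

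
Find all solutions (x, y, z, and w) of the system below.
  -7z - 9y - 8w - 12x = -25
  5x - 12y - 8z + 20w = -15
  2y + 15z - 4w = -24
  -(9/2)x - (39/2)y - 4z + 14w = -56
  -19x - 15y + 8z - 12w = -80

no solution

Row-reduce:
R1 ← R1 / (-12).
R2 ← R2 − 5·R1.
R4 ← R4 + 9/2·R1.
R5 ← R5 + 19·R1.
R2 ← R2 / (-63/4).
R1 ← R1 − 3/4·R2.
R3 ← R3 − 2·R2.
R4 ← R4 + 129/8·R2.
R5 ← R5 + 3/4·R2.
R3 ← R3 / (2573/189).
R1 ← R1 − 4/63·R3.
R2 ← R2 − 131/189·R3.
R4 ← R4 − 1235/126·R3.
R5 ← R5 − 1235/63·R3.
R4 ← R4 / (3326/2573).
R1 ← R1 − 3780/2573·R4.
R2 ← R2 + 2476/2573·R4.
R3 ← R3 + 356/2573·R4.
R5 ← R5 − 6652/2573·R4.
Row 5 reduces to 0 = 2, a contradiction. The system is inconsistent.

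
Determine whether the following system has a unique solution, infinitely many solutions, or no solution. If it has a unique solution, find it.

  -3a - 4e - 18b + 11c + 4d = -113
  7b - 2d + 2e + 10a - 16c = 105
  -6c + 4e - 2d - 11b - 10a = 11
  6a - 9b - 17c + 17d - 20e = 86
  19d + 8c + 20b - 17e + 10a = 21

Row-reduce the augmented matrix:
R1 ← R1 / (-3).
R2 ← R2 − 10·R1.
R3 ← R3 + 10·R1.
R4 ← R4 − 6·R1.
R5 ← R5 − 10·R1.
R2 ← R2 / (-53).
R1 ← R1 − 6·R2.
R3 ← R3 − 49·R2.
R4 ← R4 + 45·R2.
R5 ← R5 + 40·R2.
R3 ← R3 / (-3746/159).
R1 ← R1 + 211/159·R3.
R2 ← R2 + 62/159·R3.
R4 ← R4 + 665/53·R3.
R5 ← R5 − 4622/159·R3.
R4 ← R4 / (33645/1873).
R1 ← R1 − 418/1873·R4.
R2 ← R2 + 250/1873·R4.
R3 ← R3 − 386/1873·R4.
R5 ← R5 − 33319/1873·R4.
R5 ← R5 / (95254/11215).
R1 ← R1 + 697/11215·R5.
R2 ← R2 + 142/2243·R5.
R3 ← R3 + 429/11215·R5.
R4 ← R4 + 13753/11215·R5.
Reading off the reduced rows gives a = -1, b = 3, c = -6, d = 1, e = 0.

a = -1, b = 3, c = -6, d = 1, e = 0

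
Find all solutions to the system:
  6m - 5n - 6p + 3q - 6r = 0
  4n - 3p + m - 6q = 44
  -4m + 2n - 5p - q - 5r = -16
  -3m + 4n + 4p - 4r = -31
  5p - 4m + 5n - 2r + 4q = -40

m = 5, n = 3, p = -3, q = -3, r = 4

Row-reduce the augmented matrix:
R1 ← R1 / (6).
R2 ← R2 − 1·R1.
R3 ← R3 + 4·R1.
R4 ← R4 + 3·R1.
R5 ← R5 + 4·R1.
R2 ← R2 / (29/6).
R1 ← R1 + 5/6·R2.
R3 ← R3 + 4/3·R2.
R4 ← R4 − 3/2·R2.
R5 ← R5 − 5/3·R2.
R3 ← R3 / (-277/29).
R1 ← R1 + 39/29·R3.
R2 ← R2 + 12/29·R3.
R4 ← R4 − 47/29·R3.
R5 ← R5 − 49/29·R3.
R4 ← R4 / (937/277).
R1 ← R1 + 141/277·R4.
R2 ← R2 + 363/277·R4.
R3 ← R3 − 23/277·R4.
R5 ← R5 − 2244/277·R4.
R5 ← R5 / (12335/937).
R1 ← R1 + 864/937·R5.
R2 ← R2 + 2643/937·R5.
R3 ← R3 − 1058/937·R5.
R4 ← R4 + 2435/937·R5.
Reading off the reduced rows gives m = 5, n = 3, p = -3, q = -3, r = 4.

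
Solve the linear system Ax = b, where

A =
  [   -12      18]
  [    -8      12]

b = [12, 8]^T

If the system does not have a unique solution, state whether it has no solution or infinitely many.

Row-reduce:
R1 ← R1 / (-12).
R2 ← R2 + 8·R1.
Rank is 1 with 2 unknowns, leaving x_2 free.

infinitely many solutions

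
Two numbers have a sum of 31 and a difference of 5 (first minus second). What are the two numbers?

first number: 18, second number: 13

Let x = first number, y = second number.
  x + y = 31
  x - y = 5
From equation 1: x = 31 − y.
Substitute into equation 2 and solve: y = 13.
Then x = 18.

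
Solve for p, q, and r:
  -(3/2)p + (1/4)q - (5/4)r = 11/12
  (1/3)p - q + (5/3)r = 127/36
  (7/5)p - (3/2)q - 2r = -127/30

Row-reduce the augmented matrix:
R1 ← R1 / (-3/2).
R2 ← R2 − 1/3·R1.
R3 ← R3 − 7/5·R1.
R2 ← R2 / (-17/18).
R1 ← R1 + 1/6·R2.
R3 ← R3 + 19/15·R2.
R3 ← R3 / (-171/34).
R1 ← R1 − 10/17·R3.
R2 ← R2 + 25/17·R3.
Reading off the reduced rows gives p = -9/4, q = -3/2, r = 5/3.

p = -9/4, q = -3/2, r = 5/3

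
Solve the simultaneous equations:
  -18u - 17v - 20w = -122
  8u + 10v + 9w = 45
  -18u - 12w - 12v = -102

Row-reduce the augmented matrix:
R1 ← R1 / (-18).
R2 ← R2 − 8·R1.
R3 ← R3 + 18·R1.
R2 ← R2 / (22/9).
R1 ← R1 − 17/18·R2.
R3 ← R3 − 5·R2.
R3 ← R3 / (171/22).
R1 ← R1 − 47/44·R3.
R2 ← R2 − 1/22·R3.
Reading off the reduced rows gives u = 5, v = -4, w = 5.

u = 5, v = -4, w = 5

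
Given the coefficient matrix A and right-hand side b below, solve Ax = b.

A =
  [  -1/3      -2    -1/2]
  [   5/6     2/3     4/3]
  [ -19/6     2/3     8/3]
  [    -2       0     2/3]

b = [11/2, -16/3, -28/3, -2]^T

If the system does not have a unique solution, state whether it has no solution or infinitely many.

x_1 = 0, x_2 = -2, x_3 = -3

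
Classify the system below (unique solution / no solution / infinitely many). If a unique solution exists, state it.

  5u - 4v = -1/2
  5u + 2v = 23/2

Row-reduce the augmented matrix:
R1 ← R1 / (5).
R2 ← R2 − 5·R1.
R2 ← R2 / (6).
R1 ← R1 + 4/5·R2.
Reading off the reduced rows gives u = 3/2, v = 2.

u = 3/2, v = 2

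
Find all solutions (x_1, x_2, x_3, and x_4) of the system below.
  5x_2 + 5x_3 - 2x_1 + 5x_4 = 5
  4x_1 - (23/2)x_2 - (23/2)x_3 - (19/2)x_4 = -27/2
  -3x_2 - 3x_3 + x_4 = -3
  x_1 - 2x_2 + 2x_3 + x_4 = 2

no solution

Row-reduce:
R1 ← R1 / (-2).
R2 ← R2 − 4·R1.
R4 ← R4 − 1·R1.
R2 ← R2 / (-3/2).
R1 ← R1 + 5/2·R2.
R3 ← R3 + 3·R2.
R4 ← R4 − 1/2·R2.
Swap R3 and R4.
R3 ← R3 / (4).
R2 ← R2 − 1·R3.
Row 4 reduces to 0 = 4, a contradiction. The system is inconsistent.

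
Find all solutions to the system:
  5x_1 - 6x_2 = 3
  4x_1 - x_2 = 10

From equation 2: x_2 = -10 + 4·x_1.
Substitute into equation 1 and solve: x_1 = 3.
Then x_2 = 2.

x_1 = 3, x_2 = 2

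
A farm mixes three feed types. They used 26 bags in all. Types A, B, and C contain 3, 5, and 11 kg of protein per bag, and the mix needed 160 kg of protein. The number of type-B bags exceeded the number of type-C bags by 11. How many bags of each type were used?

type-A bags: 3, type-B bags: 17, type-C bags: 6

Let a = type-A bags, b = type-B bags, c = type-C bags.
  a + b + c = 26
  3a + 5b + 11c = 160
  b - c = 11
Row-reduce the augmented matrix:
R2 ← R2 − 3·R1.
R2 ← R2 / (2).
R1 ← R1 − 1·R2.
R3 ← R3 − 1·R2.
R3 ← R3 / (-5).
R1 ← R1 + 3·R3.
R2 ← R2 − 4·R3.
Reading off the reduced rows gives a = 3, b = 17, c = 6.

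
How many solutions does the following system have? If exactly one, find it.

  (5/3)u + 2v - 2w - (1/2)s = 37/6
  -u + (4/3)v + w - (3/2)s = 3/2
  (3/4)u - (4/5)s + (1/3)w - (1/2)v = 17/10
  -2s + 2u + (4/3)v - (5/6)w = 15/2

Row-reduce the augmented matrix:
R1 ← R1 / (5/3).
R2 ← R2 + 1·R1.
R3 ← R3 − 3/4·R1.
R4 ← R4 − 2·R1.
R2 ← R2 / (38/15).
R1 ← R1 − 6/5·R2.
R3 ← R3 + 7/5·R2.
R4 ← R4 + 16/15·R2.
R3 ← R3 / (64/57).
R1 ← R1 + 21/19·R3.
R2 ← R2 + 3/38·R3.
R4 ← R4 − 169/114·R3.
R4 ← R4 / (-437/5120).
R1 ← R1 + 2541/2560·R4.
R2 ← R2 + 4203/5120·R4.
R3 ← R3 + 3579/2560·R4.
Reading off the reduced rows gives u = 4, v = 3, w = 3, s = 1.

u = 4, v = 3, w = 3, s = 1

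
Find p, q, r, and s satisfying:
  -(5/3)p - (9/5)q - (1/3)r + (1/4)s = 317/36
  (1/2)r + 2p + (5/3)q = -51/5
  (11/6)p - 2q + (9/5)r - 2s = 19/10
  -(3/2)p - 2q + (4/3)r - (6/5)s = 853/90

p = -13/5, q = -5/2, r = -5/3, s = -7/3

Row-reduce the augmented matrix:
R1 ← R1 / (-5/3).
R2 ← R2 − 2·R1.
R3 ← R3 − 11/6·R1.
R4 ← R4 + 3/2·R1.
R2 ← R2 / (-37/75).
R1 ← R1 − 27/25·R2.
R3 ← R3 + 199/50·R2.
R4 ← R4 + 19/50·R2.
R3 ← R3 / (1391/2220).
R1 ← R1 − 31/74·R3.
R2 ← R2 + 15/74·R3.
R4 ← R4 − 691/444·R3.
R4 ← R4 / (120183/13910).
R1 ← R1 − 4560/1391·R4.
R2 ← R2 + 10845/5564·R4.
R3 ← R3 + 18405/2782·R4.
Reading off the reduced rows gives p = -13/5, q = -5/2, r = -5/3, s = -7/3.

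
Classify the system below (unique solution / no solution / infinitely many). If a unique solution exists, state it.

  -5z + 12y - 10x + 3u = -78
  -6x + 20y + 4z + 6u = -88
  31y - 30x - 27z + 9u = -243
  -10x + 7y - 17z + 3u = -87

Row-reduce:
R1 ← R1 / (-10).
R2 ← R2 + 6·R1.
R3 ← R3 + 30·R1.
R4 ← R4 + 10·R1.
R2 ← R2 / (64/5).
R1 ← R1 + 6/5·R2.
R3 ← R3 + 5·R2.
R4 ← R4 + 5·R2.
R3 ← R3 / (-593/64).
R1 ← R1 − 37/32·R3.
R2 ← R2 − 35/64·R3.
R4 ← R4 + 593/64·R3.
Rank is 3 with 4 unknowns, leaving u free.

infinitely many solutions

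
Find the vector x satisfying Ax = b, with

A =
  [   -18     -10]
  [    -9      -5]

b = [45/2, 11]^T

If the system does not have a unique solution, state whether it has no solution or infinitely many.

no solution

Row-reduce:
R1 ← R1 / (-18).
R2 ← R2 + 9·R1.
Row 2 reduces to 0 = -1/4, a contradiction. The system is inconsistent.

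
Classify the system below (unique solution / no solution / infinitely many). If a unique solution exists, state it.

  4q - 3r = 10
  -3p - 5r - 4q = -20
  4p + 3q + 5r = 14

p = -2, q = 4, r = 2

Row-reduce the augmented matrix:
Swap R1 and R2.
R1 ← R1 / (-3).
R3 ← R3 − 4·R1.
R2 ← R2 / (4).
R1 ← R1 − 4/3·R2.
R3 ← R3 + 7/3·R2.
R3 ← R3 / (-41/12).
R1 ← R1 − 8/3·R3.
R2 ← R2 + 3/4·R3.
Reading off the reduced rows gives p = -2, q = 4, r = 2.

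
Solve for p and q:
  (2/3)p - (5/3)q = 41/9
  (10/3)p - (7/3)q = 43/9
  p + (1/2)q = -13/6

p = -2/3, q = -3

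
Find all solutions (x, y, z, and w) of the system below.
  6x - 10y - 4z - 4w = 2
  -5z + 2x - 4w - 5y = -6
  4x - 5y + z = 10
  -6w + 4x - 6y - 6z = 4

Row-reduce:
R1 ← R1 / (6).
R2 ← R2 − 2·R1.
R3 ← R3 − 4·R1.
R4 ← R4 − 4·R1.
R2 ← R2 / (-5/3).
R1 ← R1 + 5/3·R2.
R3 ← R3 − 5/3·R2.
R4 ← R4 − 2/3·R2.
Swap R3 and R4.
R3 ← R3 / (-24/5).
R1 ← R1 − 3·R3.
R2 ← R2 − 11/5·R3.
Row 4 reduces to 0 = 2, a contradiction. The system is inconsistent.

no solution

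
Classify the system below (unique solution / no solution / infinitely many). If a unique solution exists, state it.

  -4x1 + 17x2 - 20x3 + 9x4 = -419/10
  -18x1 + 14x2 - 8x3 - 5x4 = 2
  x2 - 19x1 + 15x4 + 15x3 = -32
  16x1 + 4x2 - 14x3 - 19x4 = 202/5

x1 = 0, x2 = -1/2, x3 = 1/2, x4 = -13/5

Row-reduce the augmented matrix:
R1 ← R1 / (-4).
R2 ← R2 + 18·R1.
R3 ← R3 + 19·R1.
R4 ← R4 − 16·R1.
R2 ← R2 / (-125/2).
R1 ← R1 + 17/4·R2.
R3 ← R3 + 319/4·R2.
R4 ← R4 − 72·R2.
R3 ← R3 / (671/125).
R1 ← R1 + 72/125·R3.
R2 ← R2 + 164/125·R3.
R4 ← R4 − 58/125·R3.
R4 ← R4 / (-25522/671).
R1 ← R1 − 5497/1342·R4.
R2 ← R2 − 5459/671·R4.
R3 ← R3 − 7577/1342·R4.
Reading off the reduced rows gives x1 = 0, x2 = -1/2, x3 = 1/2, x4 = -13/5.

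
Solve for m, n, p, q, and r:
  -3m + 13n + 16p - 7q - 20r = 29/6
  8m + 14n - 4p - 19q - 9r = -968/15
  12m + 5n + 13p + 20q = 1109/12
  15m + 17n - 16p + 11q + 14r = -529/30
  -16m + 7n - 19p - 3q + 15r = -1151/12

m = 3/2, n = -5/3, p = 7/4, q = 3, r = -6/5

Row-reduce the augmented matrix:
R1 ← R1 / (-3).
R2 ← R2 − 8·R1.
R3 ← R3 − 12·R1.
R4 ← R4 − 15·R1.
R5 ← R5 + 16·R1.
R2 ← R2 / (146/3).
R1 ← R1 + 13/3·R2.
R3 ← R3 − 57·R2.
R4 ← R4 − 82·R2.
R5 ← R5 + 187/3·R2.
R3 ← R3 / (2315/73).
R1 ← R1 + 138/73·R3.
R2 ← R2 − 58/73·R3.
R4 ← R4 + 84/73·R3.
R5 ← R5 + 4001/73·R3.
R4 ← R4 / (94397/2315).
R1 ← R1 − 5243/4630·R4.
R2 ← R2 + 7773/4630·R4.
R3 ← R3 − 5273/4630·R4.
R5 ← R5 − 112298/2315·R4.
R5 ← R5 / (699364/94397).
R1 ← R1 − 16822/94397·R5.
R2 ← R2 + 31403/94397·R5.
R3 ← R3 + 70313/94397·R5.
R4 ← R4 − 43461/94397·R5.
Reading off the reduced rows gives m = 3/2, n = -5/3, p = 7/4, q = 3, r = -6/5.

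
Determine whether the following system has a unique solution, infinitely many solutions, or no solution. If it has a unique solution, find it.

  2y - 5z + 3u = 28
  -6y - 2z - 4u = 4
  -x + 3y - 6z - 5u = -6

infinitely many solutions

Row-reduce:
Swap R1 and R3.
R1 ← R1 / (-1).
R2 ← R2 / (-6).
R1 ← R1 + 3·R2.
R3 ← R3 − 2·R2.
R3 ← R3 / (-17/3).
R1 ← R1 − 7·R3.
R2 ← R2 − 1/3·R3.
Rank is 3 with 4 unknowns, leaving u free.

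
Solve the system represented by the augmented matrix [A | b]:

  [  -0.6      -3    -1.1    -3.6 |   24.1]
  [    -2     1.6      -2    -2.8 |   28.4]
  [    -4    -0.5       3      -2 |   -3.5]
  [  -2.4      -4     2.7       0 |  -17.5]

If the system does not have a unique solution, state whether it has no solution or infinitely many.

x_1 = 0, x_2 = 1, x_3 = -5, x_4 = -6

Row-reduce the augmented matrix:
R1 ← R1 / (-3/5).
R2 ← R2 + 2·R1.
R3 ← R3 + 4·R1.
R4 ← R4 + 12/5·R1.
R2 ← R2 / (58/5).
R1 ← R1 − 5·R2.
R3 ← R3 − 39/2·R2.
R4 ← R4 − 8·R2.
R3 ← R3 / (2621/348).
R1 ← R1 − 97/87·R3.
R2 ← R2 − 25/174·R3.
R4 ← R4 − 5177/870·R3.
R4 ← R4 / (7581/2621).
R1 ← R1 − 2797/2621·R4.
R2 ← R2 − 1752/2621·R4.
R3 ← R3 − 2274/2621·R4.
Reading off the reduced rows gives x_1 = 0, x_2 = 1, x_3 = -5, x_4 = -6.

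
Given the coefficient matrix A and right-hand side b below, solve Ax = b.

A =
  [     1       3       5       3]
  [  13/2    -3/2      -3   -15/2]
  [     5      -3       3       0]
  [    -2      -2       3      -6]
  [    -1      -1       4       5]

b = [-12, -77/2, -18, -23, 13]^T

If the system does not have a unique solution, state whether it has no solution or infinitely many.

Row-reduce:
R2 ← R2 − 13/2·R1.
R3 ← R3 − 5·R1.
R4 ← R4 + 2·R1.
R5 ← R5 + 1·R1.
R2 ← R2 / (-21).
R1 ← R1 − 3·R2.
R3 ← R3 + 18·R2.
R4 ← R4 − 4·R2.
R5 ← R5 − 2·R2.
R3 ← R3 / (59/7).
R1 ← R1 + 1/14·R3.
R2 ← R2 − 71/42·R3.
R4 ← R4 − 131/21·R3.
R5 ← R5 − 118/21·R3.
R4 ← R4 / (-659/59).
R1 ← R1 + 93/118·R4.
R2 ← R2 + 41/118·R4.
R3 ← R3 − 57/59·R4.
Row 5 reduces to 0 = -2/3, a contradiction. The system is inconsistent.

no solution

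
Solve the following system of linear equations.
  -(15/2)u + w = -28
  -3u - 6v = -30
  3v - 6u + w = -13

Row-reduce:
R1 ← R1 / (-15/2).
R2 ← R2 + 3·R1.
R3 ← R3 + 6·R1.
R2 ← R2 / (-6).
R3 ← R3 − 3·R2.
Rank is 2 with 3 unknowns, leaving w free.

infinitely many solutions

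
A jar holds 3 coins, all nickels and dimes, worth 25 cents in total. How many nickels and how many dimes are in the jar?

Let n = nickels, d = dimes.
  n + d = 3
  10d + 5n = 25
Row-reduce the augmented matrix:
R2 ← R2 − 5·R1.
R2 ← R2 / (5).
R1 ← R1 − 1·R2.
Reading off the reduced rows gives n = 1, d = 2.

nickels: 1, dimes: 2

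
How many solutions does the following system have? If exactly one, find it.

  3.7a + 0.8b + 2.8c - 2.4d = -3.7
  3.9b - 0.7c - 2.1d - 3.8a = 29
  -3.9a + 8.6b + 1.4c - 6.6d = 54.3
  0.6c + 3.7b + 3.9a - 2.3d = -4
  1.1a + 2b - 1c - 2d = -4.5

a = -5, b = 4, c = 5, d = 1

Row-reduce the augmented matrix:
R1 ← R1 / (37/10).
R2 ← R2 + 19/5·R1.
R3 ← R3 + 39/10·R1.
R4 ← R4 − 39/10·R1.
R5 ← R5 − 11/10·R1.
R2 ← R2 / (1747/370).
R1 ← R1 − 8/37·R2.
R3 ← R3 − 1747/185·R2.
R4 ← R4 − 1057/370·R2.
R5 ← R5 − 326/185·R2.
Swap R3 and R4.
R3 ← R3 / (-12815/3494).
R1 ← R1 − 1148/1747·R3.
R2 ← R2 − 805/1747·R3.
R5 ← R5 + 23099/8735·R3.
Swap R4 and R5.
R4 ← R4 / (-557388/320375).
R1 ← R1 − 6176/64075·R4.
R2 ← R2 + 7573/12815·R4.
R3 ← R3 + 52264/64075·R4.
R5 reduces to 0 = 0, so the extra equation is consistent.
Reading off the reduced rows gives a = -5, b = 4, c = 5, d = 1.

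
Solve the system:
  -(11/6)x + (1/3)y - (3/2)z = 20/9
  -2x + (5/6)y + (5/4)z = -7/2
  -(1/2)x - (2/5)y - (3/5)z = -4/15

x = 4/3, y = 11/4, z = -5/2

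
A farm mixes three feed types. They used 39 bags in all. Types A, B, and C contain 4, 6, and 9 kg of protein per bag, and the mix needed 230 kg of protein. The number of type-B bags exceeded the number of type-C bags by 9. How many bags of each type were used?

type-A bags: 14, type-B bags: 17, type-C bags: 8

Let a = type-A bags, b = type-B bags, c = type-C bags.
  a + b + c = 39
  4a + 6b + 9c = 230
  b - c = 9
Row-reduce the augmented matrix:
R2 ← R2 − 4·R1.
R2 ← R2 / (2).
R1 ← R1 − 1·R2.
R3 ← R3 − 1·R2.
R3 ← R3 / (-7/2).
R1 ← R1 + 3/2·R3.
R2 ← R2 − 5/2·R3.
Reading off the reduced rows gives a = 14, b = 17, c = 8.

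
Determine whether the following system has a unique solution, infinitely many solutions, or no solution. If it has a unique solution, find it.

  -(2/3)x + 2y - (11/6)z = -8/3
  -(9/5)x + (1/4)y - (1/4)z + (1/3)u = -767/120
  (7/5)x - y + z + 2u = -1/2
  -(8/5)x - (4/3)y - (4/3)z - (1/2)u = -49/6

Row-reduce the augmented matrix:
R1 ← R1 / (-2/3).
R2 ← R2 + 9/5·R1.
R3 ← R3 − 7/5·R1.
R4 ← R4 + 8/5·R1.
R2 ← R2 / (-103/20).
R1 ← R1 + 3·R2.
R3 ← R3 − 16/5·R2.
R4 ← R4 + 92/15·R2.
R3 ← R3 / (29/412).
R1 ← R1 − 5/412·R3.
R2 ← R2 + 94/103·R3.
R4 ← R4 + 782/309·R3.
R4 ← R4 / (40955/522).
R1 ← R1 + 50/87·R4.
R2 ← R2 − 828/29·R4.
R3 ← R3 − 2728/87·R4.
Reading off the reduced rows gives x = 3, y = 3/2, z = 2, u = -13/5.

x = 3, y = 3/2, z = 2, u = -13/5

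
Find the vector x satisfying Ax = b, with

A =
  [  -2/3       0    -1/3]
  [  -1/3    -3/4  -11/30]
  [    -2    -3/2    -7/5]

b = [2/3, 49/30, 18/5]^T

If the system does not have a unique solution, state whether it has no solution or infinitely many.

Row-reduce:
R1 ← R1 / (-2/3).
R2 ← R2 + 1/3·R1.
R3 ← R3 + 2·R1.
R2 ← R2 / (-3/4).
R3 ← R3 + 3/2·R2.
Row 3 reduces to 0 = -1, a contradiction. The system is inconsistent.

no solution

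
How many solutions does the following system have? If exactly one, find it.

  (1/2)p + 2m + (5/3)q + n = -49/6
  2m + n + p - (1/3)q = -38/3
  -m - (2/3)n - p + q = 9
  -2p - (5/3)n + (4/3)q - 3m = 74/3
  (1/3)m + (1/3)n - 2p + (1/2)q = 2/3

no solution

Row-reduce:
R1 ← R1 / (2).
R2 ← R2 − 2·R1.
R3 ← R3 + 1·R1.
R4 ← R4 + 3·R1.
R5 ← R5 − 1/3·R1.
Swap R2 and R3.
R2 ← R2 / (-1/6).
R1 ← R1 − 1/2·R2.
R4 ← R4 + 1/6·R2.
R5 ← R5 − 1/6·R2.
R3 ← R3 / (1/2).
R1 ← R1 + 2·R3.
R2 ← R2 − 9/2·R3.
R4 ← R4 + 1/2·R3.
R5 ← R5 + 17/6·R3.
Swap R4 and R5.
R4 ← R4 / (-167/18).
R1 ← R1 + 5/3·R4.
R2 ← R2 − 7·R4.
R3 ← R3 + 4·R4.
Row 5 reduces to 0 = 3, a contradiction. The system is inconsistent.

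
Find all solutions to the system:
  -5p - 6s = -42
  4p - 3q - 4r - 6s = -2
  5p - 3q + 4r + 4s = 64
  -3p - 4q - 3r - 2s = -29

p = 6, q = -2, r = 5, s = 2

Row-reduce the augmented matrix:
R1 ← R1 / (-5).
R2 ← R2 − 4·R1.
R3 ← R3 − 5·R1.
R4 ← R4 + 3·R1.
R2 ← R2 / (-3).
R3 ← R3 + 3·R2.
R4 ← R4 + 4·R2.
R3 ← R3 / (8).
R2 ← R2 − 4/3·R3.
R4 ← R4 − 7/3·R3.
R4 ← R4 / (403/30).
R1 ← R1 − 6/5·R4.
R2 ← R2 − 32/15·R4.
R3 ← R3 − 11/10·R4.
Reading off the reduced rows gives p = 6, q = -2, r = 5, s = 2.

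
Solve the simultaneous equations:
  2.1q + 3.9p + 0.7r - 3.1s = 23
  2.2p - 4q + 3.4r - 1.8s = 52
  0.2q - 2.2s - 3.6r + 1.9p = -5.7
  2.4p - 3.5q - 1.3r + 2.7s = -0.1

p = 3, q = -4, r = 6, s = -5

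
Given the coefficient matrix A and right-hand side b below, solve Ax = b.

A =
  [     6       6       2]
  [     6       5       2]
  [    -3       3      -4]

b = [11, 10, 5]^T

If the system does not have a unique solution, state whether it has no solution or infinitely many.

Row-reduce the augmented matrix:
R1 ← R1 / (6).
R2 ← R2 − 6·R1.
R3 ← R3 + 3·R1.
R2 ← R2 / (-1).
R1 ← R1 − 1·R2.
R3 ← R3 − 6·R2.
R3 ← R3 / (-3).
R1 ← R1 − 1/3·R3.
Reading off the reduced rows gives x_1 = 4/3, x_2 = 1, x_3 = -3/2.

x_1 = 4/3, x_2 = 1, x_3 = -3/2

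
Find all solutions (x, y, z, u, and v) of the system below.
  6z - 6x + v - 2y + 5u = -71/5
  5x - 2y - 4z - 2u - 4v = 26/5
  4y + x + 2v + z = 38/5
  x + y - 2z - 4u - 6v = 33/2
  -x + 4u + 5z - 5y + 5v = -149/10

x = 7/5, y = 3/2, z = 11/5, u = -3, v = -1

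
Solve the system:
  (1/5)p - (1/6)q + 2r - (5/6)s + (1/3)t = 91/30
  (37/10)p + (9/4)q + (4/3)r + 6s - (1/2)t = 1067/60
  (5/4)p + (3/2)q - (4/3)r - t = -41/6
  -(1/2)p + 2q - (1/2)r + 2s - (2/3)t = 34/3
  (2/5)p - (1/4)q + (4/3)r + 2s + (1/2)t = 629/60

infinitely many solutions

Row-reduce:
R1 ← R1 / (1/5).
R2 ← R2 − 37/10·R1.
R3 ← R3 − 5/4·R1.
R4 ← R4 + 1/2·R1.
R5 ← R5 − 2/5·R1.
R2 ← R2 / (16/3).
R1 ← R1 + 5/6·R2.
R3 ← R3 − 61/24·R2.
R4 ← R4 − 19/12·R2.
R5 ← R5 − 1/12·R2.
R3 ← R3 / (405/128).
R1 ← R1 − 425/96·R3.
R2 ← R2 + 107/16·R3.
R4 ← R4 − 2897/192·R3.
R5 ← R5 + 135/64·R3.
R4 ← R4 / (56353/3240).
R1 ← R1 − 500/81·R4.
R2 ← R2 + 884/135·R4.
R3 ← R3 + 853/540·R4.
Rank is 4 with 5 unknowns, leaving t free.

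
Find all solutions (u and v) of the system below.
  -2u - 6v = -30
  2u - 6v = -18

u = 3, v = 4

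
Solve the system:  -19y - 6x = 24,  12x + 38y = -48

Row-reduce:
R1 ← R1 / (-6).
R2 ← R2 − 12·R1.
Rank is 1 with 2 unknowns, leaving y free.

infinitely many solutions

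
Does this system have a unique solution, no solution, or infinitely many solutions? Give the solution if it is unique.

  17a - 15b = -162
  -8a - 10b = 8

a = -6, b = 4

Row-reduce the augmented matrix:
R1 ← R1 / (17).
R2 ← R2 + 8·R1.
R2 ← R2 / (-290/17).
R1 ← R1 + 15/17·R2.
Reading off the reduced rows gives a = -6, b = 4.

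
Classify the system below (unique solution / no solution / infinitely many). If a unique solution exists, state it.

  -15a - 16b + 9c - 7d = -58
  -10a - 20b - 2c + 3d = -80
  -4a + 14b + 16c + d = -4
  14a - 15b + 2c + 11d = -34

a = 3, b = 2, c = -1, d = -4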